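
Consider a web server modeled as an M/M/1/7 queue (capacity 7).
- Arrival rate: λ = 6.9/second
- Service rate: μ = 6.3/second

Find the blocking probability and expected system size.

ρ = λ/μ = 6.9/6.3 = 1.09524
P₀ = (1-ρ)/(1-ρ^(K+1)) = (1-1.09524)/(1-1.09524^8) = -0.09524/-1.0705 = 0.08897
P_K = P₀×ρ^K = 0.08897 × 1.09524^7 = 0.08897 × 1.8904 = 0.1682
Blocking probability P_7 = 0.1682 (16.82%)
L = ρ[1 - (K+1)ρ^K + Kρ^(K+1)] / [(1-ρ)(1-ρ^(K+1))]
L = 1.09524 × (1 - 8×1.890449 + 7×2.070496) / ((1 - 1.09524) × (1 - 2.070496)) = 3.9734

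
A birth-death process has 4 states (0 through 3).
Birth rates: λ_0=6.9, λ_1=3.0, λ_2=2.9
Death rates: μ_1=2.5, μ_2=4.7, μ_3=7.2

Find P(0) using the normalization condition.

Ratios P(n)/P(0) = (λ₀···λₙ₋₁)/(μ₁···μₙ):
P(1)/P(0) = (6.9)/(2.5) = 2.7600
P(2)/P(0) = (6.9×3.0)/(2.5×4.7) = 1.7617
P(3)/P(0) = (6.9×3.0×2.9)/(2.5×4.7×7.2) = 0.7096

Normalization: ∑ P(n) = 1
P(0) × (1.0000 + 2.7600 + 1.7617 + 0.7096) = 1
P(0) × 6.2313 = 1
P(0) = 1/6.2313 = 0.1605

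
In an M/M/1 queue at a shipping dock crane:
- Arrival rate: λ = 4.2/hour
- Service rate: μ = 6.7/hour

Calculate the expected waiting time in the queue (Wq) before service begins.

First, compute utilization: ρ = λ/μ = 4.2/6.7 = 0.6269
For M/M/1: Wq = λ/(μ(μ-λ))
Wq = 4.2/(6.7 × (6.7-4.2))
Wq = 4.2/(6.7 × 2.50)
Wq = 0.2507 hours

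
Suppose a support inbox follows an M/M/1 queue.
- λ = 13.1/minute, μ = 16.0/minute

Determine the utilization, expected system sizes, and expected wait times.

Step 1: ρ = λ/μ = 13.1/16.0 = 0.8187
Step 2: L = λ/(μ-λ) = 13.1/2.90 = 4.5172
Step 3: Lq = λ²/(μ(μ-λ)) = 171.61/(16.0×2.90) = 3.6985
Step 4: W = 1/(μ-λ) = 1/2.90 = 0.344828
Step 5: Wq = λ/(μ(μ-λ)) = 13.1/(16.0×2.90) = 0.2823
Step 6: P(0) = 1-ρ = 0.1813
Verify: L = λW = 13.1×0.344828 = 4.5172 ✔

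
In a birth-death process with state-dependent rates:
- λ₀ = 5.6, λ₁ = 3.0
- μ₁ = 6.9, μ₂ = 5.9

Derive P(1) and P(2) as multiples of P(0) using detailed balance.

Balance equations:
State 0: λ₀P₀ = μ₁P₁ → P₁ = (λ₀/μ₁)P₀ = (5.6/6.9)P₀ = 0.8116P₀
State 1: P₂ = (λ₀λ₁)/(μ₁μ₂)P₀ = (5.6×3.0)/(6.9×5.9)P₀ = 0.4127P₀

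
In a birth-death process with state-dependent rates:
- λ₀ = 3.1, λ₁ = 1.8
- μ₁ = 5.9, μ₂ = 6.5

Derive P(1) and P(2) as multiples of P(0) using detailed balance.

Balance equations:
State 0: λ₀P₀ = μ₁P₁ → P₁ = (λ₀/μ₁)P₀ = (3.1/5.9)P₀ = 0.5254P₀
State 1: P₂ = (λ₀λ₁)/(μ₁μ₂)P₀ = (3.1×1.8)/(5.9×6.5)P₀ = 0.1455P₀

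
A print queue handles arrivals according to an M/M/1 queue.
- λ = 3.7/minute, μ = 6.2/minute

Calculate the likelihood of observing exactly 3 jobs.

ρ = λ/μ = 3.7/6.2 = 0.59677
P(n) = (1-ρ)ρⁿ
P(3) = (1-0.59677) × 0.59677^3
P(3) = 0.40323 × 0.21253
P(3) = 0.08570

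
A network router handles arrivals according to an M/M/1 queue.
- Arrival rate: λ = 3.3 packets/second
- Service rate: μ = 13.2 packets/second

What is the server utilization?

Server utilization: ρ = λ/μ
ρ = 3.3/13.2 = 0.2500
The server is busy 25.00% of the time.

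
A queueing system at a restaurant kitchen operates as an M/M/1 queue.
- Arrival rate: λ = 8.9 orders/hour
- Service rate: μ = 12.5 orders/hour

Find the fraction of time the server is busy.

Server utilization: ρ = λ/μ
ρ = 8.9/12.5 = 0.7120
The server is busy 71.20% of the time.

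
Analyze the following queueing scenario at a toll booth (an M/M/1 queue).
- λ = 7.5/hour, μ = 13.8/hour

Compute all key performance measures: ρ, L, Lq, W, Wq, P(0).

Step 1: ρ = λ/μ = 7.5/13.8 = 0.5435
Step 2: L = λ/(μ-λ) = 7.5/6.30 = 1.1905
Step 3: Lq = λ²/(μ(μ-λ)) = 56.25/(13.8×6.30) = 0.6470
Step 4: W = 1/(μ-λ) = 1/6.30 = 0.15873
Step 5: Wq = λ/(μ(μ-λ)) = 7.5/(13.8×6.30) = 0.08627
Step 6: P(0) = 1-ρ = 0.4565
Verify: L = λW = 7.5×0.15873 = 1.1905 ✔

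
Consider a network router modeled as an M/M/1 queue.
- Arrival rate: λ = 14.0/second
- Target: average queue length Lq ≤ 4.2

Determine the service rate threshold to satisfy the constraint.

For M/M/1: Lq = λ²/(μ(μ-λ))
Need Lq ≤ 4.2, i.e. μ(μ-λ) ≥ λ²/4.2
μ² - 14.0μ - 196.00/4.2 ≥ 0  →  μ² - 14.0μ - 46.66667 ≥ 0
Quadratic formula (positive root): μ = [λ + √(λ² + 4×46.66667)]/2
Discriminant: 196.00 + 4×46.66667 = 382.6667, √382.6667 = 19.56187
μ ≥ (14.0 + 19.56187)/2 = 16.7809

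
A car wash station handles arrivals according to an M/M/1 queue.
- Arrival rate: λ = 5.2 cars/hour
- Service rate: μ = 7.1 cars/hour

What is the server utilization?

Server utilization: ρ = λ/μ
ρ = 5.2/7.1 = 0.7324
The server is busy 73.24% of the time.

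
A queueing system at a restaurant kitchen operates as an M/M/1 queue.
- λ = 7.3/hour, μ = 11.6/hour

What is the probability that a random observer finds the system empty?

ρ = λ/μ = 7.3/11.6 = 0.6293
P(0) = 1 - ρ = 1 - 0.6293 = 0.3707
The server is idle 37.07% of the time.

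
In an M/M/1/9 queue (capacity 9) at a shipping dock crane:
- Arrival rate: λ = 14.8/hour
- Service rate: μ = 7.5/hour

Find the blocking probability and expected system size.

ρ = λ/μ = 14.8/7.5 = 1.9733
P₀ = (1-ρ)/(1-ρ^(K+1)) = (1-1.9733)/(1-1.9733^10) = -0.9733/-894.2229 = 0.001088
P_K = P₀×ρ^K = 0.0010884 × 1.9733^9 = 0.0010884 × 453.6679 = 0.4938
Blocking probability P_9 = 0.4938 (49.38%)
L = ρ[1 - (K+1)ρ^K + Kρ^(K+1)] / [(1-ρ)(1-ρ^(K+1))]
L = 1.9733 × (1 - 10×453.6679 + 9×895.2229) / ((1 - 1.9733) × (1 - 895.2229)) = 7.9838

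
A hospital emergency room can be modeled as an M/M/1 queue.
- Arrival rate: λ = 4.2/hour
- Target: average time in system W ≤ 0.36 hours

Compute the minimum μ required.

For M/M/1: W = 1/(μ-λ)
Need W ≤ 0.36, so 1/(μ-λ) ≤ 0.36
μ - λ ≥ 1/0.36 = 2.7778
μ ≥ 4.2 + 2.7778 = 6.9778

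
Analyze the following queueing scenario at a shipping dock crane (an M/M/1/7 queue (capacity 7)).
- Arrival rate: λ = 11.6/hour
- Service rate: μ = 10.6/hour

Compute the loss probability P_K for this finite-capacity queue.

ρ = λ/μ = 11.6/10.6 = 1.09434
P₀ = (1-ρ)/(1-ρ^(K+1)) = (1-1.09434)/(1-1.09434^8) = -0.09434/-1.0569 = 0.08926
P_K = P₀×ρ^K = 0.08926 × 1.09434^7 = 0.08926 × 1.8796 = 0.1678
Blocking probability = 16.78%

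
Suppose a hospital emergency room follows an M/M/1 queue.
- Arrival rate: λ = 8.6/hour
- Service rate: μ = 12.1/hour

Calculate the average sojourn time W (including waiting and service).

First, compute utilization: ρ = λ/μ = 8.6/12.1 = 0.7107
For M/M/1: W = 1/(μ-λ)
W = 1/(12.1-8.6) = 1/3.50
W = 0.2857 hours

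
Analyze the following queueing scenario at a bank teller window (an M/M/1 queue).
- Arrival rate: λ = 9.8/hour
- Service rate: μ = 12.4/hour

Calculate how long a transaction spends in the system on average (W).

First, compute utilization: ρ = λ/μ = 9.8/12.4 = 0.7903
For M/M/1: W = 1/(μ-λ)
W = 1/(12.4-9.8) = 1/2.60
W = 0.3846 hours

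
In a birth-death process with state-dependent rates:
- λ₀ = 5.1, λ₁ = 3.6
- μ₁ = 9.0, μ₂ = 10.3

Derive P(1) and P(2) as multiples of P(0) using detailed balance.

Balance equations:
State 0: λ₀P₀ = μ₁P₁ → P₁ = (λ₀/μ₁)P₀ = (5.1/9.0)P₀ = 0.5667P₀
State 1: P₂ = (λ₀λ₁)/(μ₁μ₂)P₀ = (5.1×3.6)/(9.0×10.3)P₀ = 0.1981P₀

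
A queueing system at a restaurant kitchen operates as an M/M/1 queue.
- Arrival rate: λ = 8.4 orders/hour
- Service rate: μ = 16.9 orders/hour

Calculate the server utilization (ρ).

Server utilization: ρ = λ/μ
ρ = 8.4/16.9 = 0.4970
The server is busy 49.70% of the time.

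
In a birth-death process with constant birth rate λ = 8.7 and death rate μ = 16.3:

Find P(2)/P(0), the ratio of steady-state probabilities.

For constant rates: P(n)/P(0) = (λ/μ)^n
P(2)/P(0) = (8.7/16.3)^2 = 0.53374^2 = 0.2849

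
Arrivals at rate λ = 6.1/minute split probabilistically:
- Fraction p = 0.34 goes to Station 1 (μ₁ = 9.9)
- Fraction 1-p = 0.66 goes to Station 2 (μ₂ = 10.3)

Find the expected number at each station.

Effective rates: λ₁ = 6.1×0.34 = 2.074, λ₂ = 6.1×0.66 = 4.026
Station 1: ρ₁ = 2.074/9.9 = 0.2095, L₁ = ρ₁/(1-ρ₁) = 0.2095/(1-0.2095) = 0.2650
Station 2: ρ₂ = 4.026/10.3 = 0.39087, L₂ = ρ₂/(1-ρ₂) = 0.39087/(1-0.39087) = 0.6417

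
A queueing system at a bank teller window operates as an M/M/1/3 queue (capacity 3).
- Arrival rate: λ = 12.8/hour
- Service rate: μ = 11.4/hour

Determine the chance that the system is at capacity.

ρ = λ/μ = 12.8/11.4 = 1.1228
P₀ = (1-ρ)/(1-ρ^(K+1)) = (1-1.1228)/(1-1.1228^4) = -0.1228/-0.5893 = 0.2084
P_K = P₀×ρ^K = 0.2084 × 1.1228^3 = 0.2084 × 1.4155 = 0.2950
Blocking probability = 29.50%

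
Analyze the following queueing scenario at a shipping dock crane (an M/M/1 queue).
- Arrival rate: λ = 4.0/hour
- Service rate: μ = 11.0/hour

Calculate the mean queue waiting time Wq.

First, compute utilization: ρ = λ/μ = 4.0/11.0 = 0.3636
For M/M/1: Wq = λ/(μ(μ-λ))
Wq = 4.0/(11.0 × (11.0-4.0))
Wq = 4.0/(11.0 × 7.00)
Wq = 0.05195 hours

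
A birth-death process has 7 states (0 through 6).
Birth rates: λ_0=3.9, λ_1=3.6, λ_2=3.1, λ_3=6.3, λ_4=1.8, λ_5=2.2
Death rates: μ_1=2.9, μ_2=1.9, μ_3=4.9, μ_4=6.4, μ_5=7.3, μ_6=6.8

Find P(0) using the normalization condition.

Ratios P(n)/P(0) = (λ₀···λₙ₋₁)/(μ₁···μₙ):
P(1)/P(0) = (3.9)/(2.9) = 1.34483
P(2)/P(0) = (3.9×3.6)/(2.9×1.9) = 2.54809
P(3)/P(0) = (3.9×3.6×3.1)/(2.9×1.9×4.9) = 1.61206
P(4)/P(0) = (3.9×3.6×3.1×6.3)/(2.9×1.9×4.9×6.4) = 1.58687
P(5)/P(0) = (3.9×3.6×3.1×6.3×1.8)/(2.9×1.9×4.9×6.4×7.3) = 0.391283
P(6)/P(0) = (3.9×3.6×3.1×6.3×1.8×2.2)/(2.9×1.9×4.9×6.4×7.3×6.8) = 0.126592

Normalization: ∑ P(n) = 1
P(0) × (1.00000 + 1.34483 + 2.54809 + 1.61206 + 1.58687 + 0.391283 + 0.126592) = 1
P(0) × 8.6097 = 1
P(0) = 1/8.6097 = 0.1161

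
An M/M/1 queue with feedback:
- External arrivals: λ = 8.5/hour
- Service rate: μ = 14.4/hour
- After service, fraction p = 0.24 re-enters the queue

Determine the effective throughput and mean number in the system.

Effective arrival rate: λ_eff = λ/(1-p) = 8.5/(1-0.24) = 8.5/0.76 = 11.1842
ρ = λ_eff/μ = 11.1842/14.4 = 0.77668
L = ρ/(1-ρ) = 0.77668/(1-0.77668) = 3.4779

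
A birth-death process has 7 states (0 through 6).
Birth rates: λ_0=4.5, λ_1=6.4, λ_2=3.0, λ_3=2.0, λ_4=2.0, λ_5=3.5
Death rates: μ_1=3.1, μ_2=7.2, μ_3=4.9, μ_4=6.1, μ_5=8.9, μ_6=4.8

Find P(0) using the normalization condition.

Ratios P(n)/P(0) = (λ₀···λₙ₋₁)/(μ₁···μₙ):
P(1)/P(0) = (4.5)/(3.1) = 1.45161
P(2)/P(0) = (4.5×6.4)/(3.1×7.2) = 1.29032
P(3)/P(0) = (4.5×6.4×3.0)/(3.1×7.2×4.9) = 0.789993
P(4)/P(0) = (4.5×6.4×3.0×2.0)/(3.1×7.2×4.9×6.1) = 0.259014
P(5)/P(0) = (4.5×6.4×3.0×2.0×2.0)/(3.1×7.2×4.9×6.1×8.9) = 0.0582054
P(6)/P(0) = (4.5×6.4×3.0×2.0×2.0×3.5)/(3.1×7.2×4.9×6.1×8.9×4.8) = 0.0424415

Normalization: ∑ P(n) = 1
P(0) × (1.00000 + 1.45161 + 1.29032 + 0.789993 + 0.259014 + 0.0582054 + 0.0424415) = 1
P(0) × 4.8916 = 1
P(0) = 1/4.8916 = 0.2044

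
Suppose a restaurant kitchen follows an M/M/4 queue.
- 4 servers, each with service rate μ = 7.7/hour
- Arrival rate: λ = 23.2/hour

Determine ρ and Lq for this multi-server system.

Traffic intensity: ρ = λ/(cμ) = 23.2/(4×7.7) = 0.7532
Since ρ = 0.7532 < 1, system is stable.
Offered load a = λ/μ = cρ = 23.2/7.7 = 3.0130
P₀ = [ Σₙ₌₀^3 aⁿ/n! + a^4/(4!(1-ρ)) ]⁻¹
Σ = a^0/0! + a^1/1! + a^2/2! + a^3/3! = 1.0000 + 3.0130 + 4.5390 + 4.5587 = 13.1107
a^4/(4!(1-ρ)) = 82.4117/(24 × 0.246753) = 13.9160
P₀ = 1/(13.1107 + 13.9160) = 0.03700
Lq = P₀·a^4·ρ / (4!(1-ρ)²) = 0.037000 × 82.4117 × 0.75325 / (24 × 0.060887) = 1.5718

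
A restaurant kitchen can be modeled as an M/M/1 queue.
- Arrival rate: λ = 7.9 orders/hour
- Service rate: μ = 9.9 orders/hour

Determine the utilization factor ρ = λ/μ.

Server utilization: ρ = λ/μ
ρ = 7.9/9.9 = 0.7980
The server is busy 79.80% of the time.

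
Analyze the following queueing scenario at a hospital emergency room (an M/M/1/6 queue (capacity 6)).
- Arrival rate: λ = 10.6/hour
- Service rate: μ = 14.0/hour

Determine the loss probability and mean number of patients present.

ρ = λ/μ = 10.6/14.0 = 0.75714
P₀ = (1-ρ)/(1-ρ^(K+1)) = (1-0.75714)/(1-0.75714^7) = 0.2429/0.8574 = 0.2833
P_K = P₀×ρ^K = 0.28326 × 0.75714^6 = 0.28326 × 0.18839 = 0.05336
Blocking probability P_6 = 0.05336 (5.34%)
L = ρ[1 - (K+1)ρ^K + Kρ^(K+1)] / [(1-ρ)(1-ρ^(K+1))]
L = 0.75714 × (1 - 7×0.188390 + 6×0.142637) / ((1 - 0.75714) × (1 - 0.142637)) = 1.9530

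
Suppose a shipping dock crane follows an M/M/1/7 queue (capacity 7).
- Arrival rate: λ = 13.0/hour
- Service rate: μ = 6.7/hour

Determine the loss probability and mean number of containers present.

ρ = λ/μ = 13.0/6.7 = 1.9403
P₀ = (1-ρ)/(1-ρ^(K+1)) = (1-1.9403)/(1-1.9403^8) = -0.9403/-199.8866 = 0.004704
P_K = P₀×ρ^K = 0.004704 × 1.9403^7 = 0.004704 × 103.5338 = 0.4870
Blocking probability P_7 = 0.4870 (48.70%)
L = ρ[1 - (K+1)ρ^K + Kρ^(K+1)] / [(1-ρ)(1-ρ^(K+1))]
L = 1.9403 × (1 - 8×103.5338 + 7×200.8866) / ((1 - 1.9403) × (1 - 200.8866)) = 5.9765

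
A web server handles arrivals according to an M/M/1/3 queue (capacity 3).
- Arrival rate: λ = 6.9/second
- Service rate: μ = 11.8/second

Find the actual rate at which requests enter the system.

ρ = λ/μ = 6.9/11.8 = 0.58475
P₀ = (1-ρ)/(1-ρ^(K+1)) = (1-0.58475)/(1-0.58475^4) = 0.41525/0.88308 = 0.4702
P_K = P₀×ρ^K = 0.47023 × 0.58475^3 = 0.47023 × 0.19995 = 0.09402
λ_eff = λ(1-P_K) = 6.9 × (1 - 0.09402) = 6.9 × 0.90598 = 6.2513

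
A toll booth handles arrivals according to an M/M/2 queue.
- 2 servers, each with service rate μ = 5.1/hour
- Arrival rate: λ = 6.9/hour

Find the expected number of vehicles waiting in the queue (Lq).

Traffic intensity: ρ = λ/(cμ) = 6.9/(2×5.1) = 0.6765
Since ρ = 0.6765 < 1, system is stable.
Offered load a = λ/μ = cρ = 6.9/5.1 = 1.3529
P₀ = [ Σₙ₌₀^1 aⁿ/n! + a^2/(2!(1-ρ)) ]⁻¹
Σ = a^0/0! + a^1/1! = 1.0000 + 1.3529 = 2.3529
a^2/(2!(1-ρ)) = 1.83045/(2 × 0.323529) = 2.8289
P₀ = 1/(2.3529 + 2.8289) = 0.1930
Lq = P₀·a^2·ρ / (2!(1-ρ)²) = 0.192982 × 1.83045 × 0.676471 / (2 × 0.104671) = 1.1415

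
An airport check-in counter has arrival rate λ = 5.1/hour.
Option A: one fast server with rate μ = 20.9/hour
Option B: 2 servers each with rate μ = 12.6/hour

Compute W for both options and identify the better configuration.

Option A: single server μ = 20.9 (M/M/1)
  ρ_A = 5.1/20.9 = 0.2440
  W_A = 1/(μ-λ) = 1/(20.9-5.1) = 1/15.80 = 0.06329

Option B: 2 servers μ = 12.6 (M/M/2)
  ρ_B = λ/(cμ) = 5.1/(2×12.6) = 0.2024
  Offered load a = λ/μ = cρ = 5.1/12.6 = 0.4048
  P₀ = [ Σₙ₌₀^1 aⁿ/n! + a^2/(2!(1-ρ)) ]⁻¹
  Σ = a^0/0! + a^1/1! = 1.0000 + 0.4048 = 1.4048
  a^2/(2!(1-ρ)) = 0.1638/(2 × 0.7976) = 0.1027
  P₀ = 1/(1.40476 + 0.102701) = 0.6634
  Lq = P₀·a^2·ρ / (2!(1-ρ)²) = 0.6634 × 0.1638 × 0.2024 / (2 × 0.6362) = 0.01729
  Wq_B = Lq/λ = 0.0172863/5.1 = 0.0033895
  W_B = Wq_B + 1/μ = 0.0033895 + 0.079365 = 0.08275

Since W_A = 0.06329 < W_B = 0.08275, Option A (single fast server) has the shorter time in system.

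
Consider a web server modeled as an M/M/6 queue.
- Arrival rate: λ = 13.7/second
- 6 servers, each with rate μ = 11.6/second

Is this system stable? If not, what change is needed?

Stability requires ρ = λ/(cμ) < 1
ρ = 13.7/(6 × 11.6) = 13.7/69.60 = 0.1968
Since 0.1968 < 1, the system is STABLE.
The servers are busy 19.68% of the time.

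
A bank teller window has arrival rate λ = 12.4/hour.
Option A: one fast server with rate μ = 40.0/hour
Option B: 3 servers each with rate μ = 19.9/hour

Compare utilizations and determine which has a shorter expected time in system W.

Option A: single server μ = 40.0 (M/M/1)
  ρ_A = 12.4/40.0 = 0.3100
  W_A = 1/(μ-λ) = 1/(40.0-12.4) = 1/27.60 = 0.03623

Option B: 3 servers μ = 19.9 (M/M/3)
  ρ_B = λ/(cμ) = 12.4/(3×19.9) = 0.2077
  Offered load a = λ/μ = cρ = 12.4/19.9 = 0.6231
  P₀ = [ Σₙ₌₀^2 aⁿ/n! + a^3/(3!(1-ρ)) ]⁻¹
  Σ = a^0/0! + a^1/1! + a^2/2! = 1.0000 + 0.62312 + 0.19414 = 1.8173
  a^3/(3!(1-ρ)) = 0.2419/(6 × 0.7923) = 0.05089
  P₀ = 1/(1.8173 + 0.05089) = 0.5353
  Lq = P₀·a^3·ρ / (3!(1-ρ)²) = 0.53529 × 0.24194 × 0.20771 / (6 × 0.62773) = 0.007142
  Wq_B = Lq/λ = 0.007142/12.4 = 0.0005760
  W_B = Wq_B + 1/μ = 0.0005760 + 0.05025 = 0.05083

Since W_A = 0.03623 < W_B = 0.05083, Option A (single fast server) has the shorter time in system.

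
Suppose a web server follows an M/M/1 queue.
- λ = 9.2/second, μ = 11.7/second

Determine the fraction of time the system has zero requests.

ρ = λ/μ = 9.2/11.7 = 0.7863
P(0) = 1 - ρ = 1 - 0.7863 = 0.2137
The server is idle 21.37% of the time.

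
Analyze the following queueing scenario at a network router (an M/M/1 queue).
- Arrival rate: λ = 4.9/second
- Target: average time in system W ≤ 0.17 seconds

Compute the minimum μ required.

For M/M/1: W = 1/(μ-λ)
Need W ≤ 0.17, so 1/(μ-λ) ≤ 0.17
μ - λ ≥ 1/0.17 = 5.8824
μ ≥ 4.9 + 5.8824 = 10.7824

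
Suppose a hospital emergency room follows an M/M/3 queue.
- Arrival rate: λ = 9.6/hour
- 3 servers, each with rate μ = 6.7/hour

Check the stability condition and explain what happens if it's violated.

Stability requires ρ = λ/(cμ) < 1
ρ = 9.6/(3 × 6.7) = 9.6/20.10 = 0.4776
Since 0.4776 < 1, the system is STABLE.
The servers are busy 47.76% of the time.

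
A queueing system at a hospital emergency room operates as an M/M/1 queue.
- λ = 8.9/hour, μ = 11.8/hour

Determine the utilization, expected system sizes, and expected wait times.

Step 1: ρ = λ/μ = 8.9/11.8 = 0.7542
Step 2: L = λ/(μ-λ) = 8.9/2.90 = 3.0690
Step 3: Lq = λ²/(μ(μ-λ)) = 79.21/(11.8×2.90) = 2.3147
Step 4: W = 1/(μ-λ) = 1/2.90 = 0.34483
Step 5: Wq = λ/(μ(μ-λ)) = 8.9/(11.8×2.90) = 0.2601
Step 6: P(0) = 1-ρ = 0.2458
Verify: L = λW = 8.9×0.34483 = 3.0690 ✔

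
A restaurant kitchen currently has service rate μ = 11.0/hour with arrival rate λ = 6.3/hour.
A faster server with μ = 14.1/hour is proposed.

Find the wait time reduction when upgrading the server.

System 1: ρ₁ = 6.3/11.0 = 0.5727, W₁ = 1/(11.0-6.3) = 0.21277
System 2: ρ₂ = 6.3/14.1 = 0.4468, W₂ = 1/(14.1-6.3) = 0.12821
Improvement: (W₁-W₂)/W₁ = (0.21277-0.12821)/0.21277 = 39.74%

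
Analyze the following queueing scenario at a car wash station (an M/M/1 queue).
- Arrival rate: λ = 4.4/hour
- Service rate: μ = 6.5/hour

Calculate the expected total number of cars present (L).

ρ = λ/μ = 4.4/6.5 = 0.6769
For M/M/1: L = λ/(μ-λ)
L = 4.4/(6.5-4.4) = 4.4/2.10
L = 2.0952 cars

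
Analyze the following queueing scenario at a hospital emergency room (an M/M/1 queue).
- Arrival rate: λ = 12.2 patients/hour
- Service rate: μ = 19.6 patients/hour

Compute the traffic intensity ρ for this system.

Server utilization: ρ = λ/μ
ρ = 12.2/19.6 = 0.6224
The server is busy 62.24% of the time.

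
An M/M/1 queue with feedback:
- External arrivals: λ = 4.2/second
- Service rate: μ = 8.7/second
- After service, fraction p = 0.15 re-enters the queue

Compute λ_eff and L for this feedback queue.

Effective arrival rate: λ_eff = λ/(1-p) = 4.2/(1-0.15) = 4.2/0.85 = 4.941176
ρ = λ_eff/μ = 4.941176/8.7 = 0.567951
L = ρ/(1-ρ) = 0.567951/(1-0.567951) = 1.3146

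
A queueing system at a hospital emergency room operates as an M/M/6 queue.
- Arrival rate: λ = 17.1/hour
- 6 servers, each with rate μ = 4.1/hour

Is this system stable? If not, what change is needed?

Stability requires ρ = λ/(cμ) < 1
ρ = 17.1/(6 × 4.1) = 17.1/24.60 = 0.6951
Since 0.6951 < 1, the system is STABLE.
The servers are busy 69.51% of the time.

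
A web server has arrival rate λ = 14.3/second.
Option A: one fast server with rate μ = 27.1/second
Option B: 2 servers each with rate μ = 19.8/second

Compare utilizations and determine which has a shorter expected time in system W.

Option A: single server μ = 27.1 (M/M/1)
  ρ_A = 14.3/27.1 = 0.5277
  W_A = 1/(μ-λ) = 1/(27.1-14.3) = 1/12.80 = 0.07812

Option B: 2 servers μ = 19.8 (M/M/2)
  ρ_B = λ/(cμ) = 14.3/(2×19.8) = 0.3611
  Offered load a = λ/μ = cρ = 14.3/19.8 = 0.7222
  P₀ = [ Σₙ₌₀^1 aⁿ/n! + a^2/(2!(1-ρ)) ]⁻¹
  Σ = a^0/0! + a^1/1! = 1.0000 + 0.7222 = 1.7222
  a^2/(2!(1-ρ)) = 0.5216/(2 × 0.6389) = 0.4082
  P₀ = 1/(1.7222 + 0.4082) = 0.4694
  Lq = P₀·a^2·ρ / (2!(1-ρ)²) = 0.4694 × 0.5216 × 0.3611 / (2 × 0.4082) = 0.1083
  Wq_B = Lq/λ = 0.1083013/14.3 = 0.007574
  W_B = Wq_B + 1/μ = 0.007574 + 0.05051 = 0.05808

Since W_B = 0.05808 < W_A = 0.07812, Option B (multiple servers) has the shorter time in system.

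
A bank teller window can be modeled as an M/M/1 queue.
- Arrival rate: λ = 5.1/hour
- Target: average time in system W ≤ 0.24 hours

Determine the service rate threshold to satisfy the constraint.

For M/M/1: W = 1/(μ-λ)
Need W ≤ 0.24, so 1/(μ-λ) ≤ 0.24
μ - λ ≥ 1/0.24 = 4.1667
μ ≥ 5.1 + 4.1667 = 9.2667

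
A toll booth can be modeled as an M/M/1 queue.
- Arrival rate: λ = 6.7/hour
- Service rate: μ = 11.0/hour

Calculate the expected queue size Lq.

ρ = λ/μ = 6.7/11.0 = 0.6091
For M/M/1: Lq = λ²/(μ(μ-λ))
Lq = 44.89/(11.0 × 4.30)
Lq = 0.9490 vehicles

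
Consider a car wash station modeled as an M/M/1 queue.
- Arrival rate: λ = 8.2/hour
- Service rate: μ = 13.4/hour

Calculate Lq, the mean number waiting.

ρ = λ/μ = 8.2/13.4 = 0.6119
For M/M/1: Lq = λ²/(μ(μ-λ))
Lq = 67.24/(13.4 × 5.20)
Lq = 0.9650 cars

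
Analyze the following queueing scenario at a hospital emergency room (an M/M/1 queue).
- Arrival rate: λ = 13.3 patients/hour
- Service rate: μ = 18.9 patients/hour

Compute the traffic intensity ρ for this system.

Server utilization: ρ = λ/μ
ρ = 13.3/18.9 = 0.7037
The server is busy 70.37% of the time.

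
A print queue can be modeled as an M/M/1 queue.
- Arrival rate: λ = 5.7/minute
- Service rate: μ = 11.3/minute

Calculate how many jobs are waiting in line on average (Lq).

ρ = λ/μ = 5.7/11.3 = 0.5044
For M/M/1: Lq = λ²/(μ(μ-λ))
Lq = 32.49/(11.3 × 5.60)
Lq = 0.5134 jobs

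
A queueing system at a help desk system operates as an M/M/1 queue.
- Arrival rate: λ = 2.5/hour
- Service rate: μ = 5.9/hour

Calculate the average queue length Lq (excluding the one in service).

ρ = λ/μ = 2.5/5.9 = 0.4237
For M/M/1: Lq = λ²/(μ(μ-λ))
Lq = 6.25/(5.9 × 3.40)
Lq = 0.3116 tickets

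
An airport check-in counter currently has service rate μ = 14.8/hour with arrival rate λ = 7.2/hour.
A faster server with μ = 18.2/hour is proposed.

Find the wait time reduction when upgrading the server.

System 1: ρ₁ = 7.2/14.8 = 0.4865, W₁ = 1/(14.8-7.2) = 0.13158
System 2: ρ₂ = 7.2/18.2 = 0.3956, W₂ = 1/(18.2-7.2) = 0.090909
Improvement: (W₁-W₂)/W₁ = (0.13158-0.090909)/0.13158 = 30.91%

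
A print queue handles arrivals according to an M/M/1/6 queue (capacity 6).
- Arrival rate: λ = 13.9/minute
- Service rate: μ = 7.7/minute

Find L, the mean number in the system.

ρ = λ/μ = 13.9/7.7 = 1.8052
P₀ = (1-ρ)/(1-ρ^(K+1)) = (1-1.8052)/(1-1.8052^7) = -0.8052/-61.4708 = 0.01310
P_K = P₀×ρ^K = 0.01310 × 1.8052^6 = 0.01310 × 34.6060 = 0.4533
L = ρ[1 - (K+1)ρ^K + Kρ^(K+1)] / [(1-ρ)(1-ρ^(K+1))]
L = 1.8052 × (1 - 7×34.60604 + 6×62.47083) / ((1 - 1.8052) × (1 - 62.47083)) = 4.8719 jobs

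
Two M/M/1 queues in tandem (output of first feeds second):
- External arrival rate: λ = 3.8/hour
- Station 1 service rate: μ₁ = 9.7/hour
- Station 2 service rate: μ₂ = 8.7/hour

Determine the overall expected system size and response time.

By Jackson's theorem, each station behaves as independent M/M/1.
Station 1: ρ₁ = 3.8/9.7 = 0.3918, L₁ = ρ₁/(1-ρ₁) = λ/(μ₁-λ) = 3.8/5.90 = 0.6441
Station 2: ρ₂ = 3.8/8.7 = 0.4368, L₂ = ρ₂/(1-ρ₂) = λ/(μ₂-λ) = 3.8/4.90 = 0.7755
Total: L = L₁ + L₂ = 0.6441 + 0.7755 = 1.4196
W = L/λ = 1.4196/3.8 = 0.3736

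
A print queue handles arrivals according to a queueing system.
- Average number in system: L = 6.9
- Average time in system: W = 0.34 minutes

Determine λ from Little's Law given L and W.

Little's Law: L = λW, so λ = L/W
λ = 6.9/0.34 = 20.2941 jobs/minute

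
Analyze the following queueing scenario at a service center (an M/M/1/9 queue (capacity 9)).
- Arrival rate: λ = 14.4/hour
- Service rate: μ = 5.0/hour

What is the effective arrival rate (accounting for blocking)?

ρ = λ/μ = 14.4/5.0 = 2.8800
P₀ = (1-ρ)/(1-ρ^(K+1)) = (1-2.8800)/(1-2.8800^10) = -1.8800/-39256.7023 = 0.00004789
P_K = P₀×ρ^K = 0.00004789 × 2.8800^9 = 0.00004789 × 13631.1466 = 0.6528
λ_eff = λ(1-P_K) = 14.4 × (1 - 0.65279) = 14.4 × 0.34721 = 4.9998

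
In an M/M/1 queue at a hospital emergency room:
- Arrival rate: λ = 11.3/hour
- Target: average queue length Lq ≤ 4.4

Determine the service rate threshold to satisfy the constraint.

For M/M/1: Lq = λ²/(μ(μ-λ))
Need Lq ≤ 4.4, i.e. μ(μ-λ) ≥ λ²/4.4
μ² - 11.3μ - 127.69/4.4 ≥ 0  →  μ² - 11.3μ - 29.02045 ≥ 0
Quadratic formula (positive root): μ = [λ + √(λ² + 4×29.02045)]/2
Discriminant: 127.69 + 4×29.02045 = 243.7718, √243.7718 = 15.6132
μ ≥ (11.3 + 15.6132)/2 = 13.4566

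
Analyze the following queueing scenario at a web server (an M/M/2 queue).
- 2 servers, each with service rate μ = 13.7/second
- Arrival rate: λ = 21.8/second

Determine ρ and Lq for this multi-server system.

Traffic intensity: ρ = λ/(cμ) = 21.8/(2×13.7) = 0.7956
Since ρ = 0.7956 < 1, system is stable.
Offered load a = λ/μ = cρ = 21.8/13.7 = 1.5912
P₀ = [ Σₙ₌₀^1 aⁿ/n! + a^2/(2!(1-ρ)) ]⁻¹
Σ = a^0/0! + a^1/1! = 1.0000 + 1.5912 = 2.5912
a^2/(2!(1-ρ)) = 2.53205/(2 × 0.204380) = 6.1945
P₀ = 1/(2.5912 + 6.1945) = 0.1138
Lq = P₀·a^2·ρ / (2!(1-ρ)²) = 0.113821 × 2.53205 × 0.795620 / (2 × 0.0417710) = 2.7447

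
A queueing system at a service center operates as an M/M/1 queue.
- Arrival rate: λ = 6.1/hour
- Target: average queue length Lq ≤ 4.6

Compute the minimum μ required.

For M/M/1: Lq = λ²/(μ(μ-λ))
Need Lq ≤ 4.6, i.e. μ(μ-λ) ≥ λ²/4.6
μ² - 6.1μ - 37.21/4.6 ≥ 0  →  μ² - 6.1μ - 8.08913 ≥ 0
Quadratic formula (positive root): μ = [λ + √(λ² + 4×8.08913)]/2
Discriminant: 37.21 + 4×8.08913 = 69.5665, √69.5665 = 8.3407
μ ≥ (6.1 + 8.3407)/2 = 7.2203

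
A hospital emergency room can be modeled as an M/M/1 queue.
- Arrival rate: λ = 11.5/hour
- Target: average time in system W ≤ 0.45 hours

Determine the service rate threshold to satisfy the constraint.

For M/M/1: W = 1/(μ-λ)
Need W ≤ 0.45, so 1/(μ-λ) ≤ 0.45
μ - λ ≥ 1/0.45 = 2.2222
μ ≥ 11.5 + 2.2222 = 13.7222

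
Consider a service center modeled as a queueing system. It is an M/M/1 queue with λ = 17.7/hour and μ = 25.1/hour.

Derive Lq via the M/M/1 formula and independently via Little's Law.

Method 1 (direct): Lq = λ²/(μ(μ-λ)) = 313.29/(25.1 × 7.40) = 1.6867

Method 2 (Little's Law):
W = 1/(μ-λ) = 1/7.40 = 0.135135
Wq = W - 1/μ = 0.135135 - 0.0398406 = 0.095294
Lq = λWq = 17.7 × 0.095294 = 1.6867 ✔ (matches Method 1)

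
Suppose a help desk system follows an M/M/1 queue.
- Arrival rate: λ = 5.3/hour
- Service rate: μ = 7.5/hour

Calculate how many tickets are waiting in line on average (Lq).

ρ = λ/μ = 5.3/7.5 = 0.7067
For M/M/1: Lq = λ²/(μ(μ-λ))
Lq = 28.09/(7.5 × 2.20)
Lq = 1.7024 tickets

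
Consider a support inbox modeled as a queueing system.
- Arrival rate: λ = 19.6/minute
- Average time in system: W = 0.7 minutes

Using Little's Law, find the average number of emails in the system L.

Little's Law: L = λW
L = 19.6 × 0.7 = 13.7200 emails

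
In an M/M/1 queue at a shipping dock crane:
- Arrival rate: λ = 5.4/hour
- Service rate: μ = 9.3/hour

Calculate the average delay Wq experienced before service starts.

First, compute utilization: ρ = λ/μ = 5.4/9.3 = 0.5806
For M/M/1: Wq = λ/(μ(μ-λ))
Wq = 5.4/(9.3 × (9.3-5.4))
Wq = 5.4/(9.3 × 3.90)
Wq = 0.1489 hours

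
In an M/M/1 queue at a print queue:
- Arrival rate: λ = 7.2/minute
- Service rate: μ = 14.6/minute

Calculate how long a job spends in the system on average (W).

First, compute utilization: ρ = λ/μ = 7.2/14.6 = 0.4932
For M/M/1: W = 1/(μ-λ)
W = 1/(14.6-7.2) = 1/7.40
W = 0.1351 minutes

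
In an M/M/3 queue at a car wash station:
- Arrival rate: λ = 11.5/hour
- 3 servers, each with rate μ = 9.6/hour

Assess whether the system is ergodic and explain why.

Stability requires ρ = λ/(cμ) < 1
ρ = 11.5/(3 × 9.6) = 11.5/28.80 = 0.3993
Since 0.3993 < 1, the system is STABLE.
The servers are busy 39.93% of the time.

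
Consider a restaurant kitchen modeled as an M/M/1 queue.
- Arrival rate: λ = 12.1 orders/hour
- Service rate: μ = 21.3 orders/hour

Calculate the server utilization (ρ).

Server utilization: ρ = λ/μ
ρ = 12.1/21.3 = 0.5681
The server is busy 56.81% of the time.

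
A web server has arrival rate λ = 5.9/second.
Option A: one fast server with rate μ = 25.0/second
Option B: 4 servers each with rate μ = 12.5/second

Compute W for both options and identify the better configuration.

Option A: single server μ = 25.0 (M/M/1)
  ρ_A = 5.9/25.0 = 0.2360
  W_A = 1/(μ-λ) = 1/(25.0-5.9) = 1/19.10 = 0.05236

Option B: 4 servers μ = 12.5 (M/M/4)
  ρ_B = λ/(cμ) = 5.9/(4×12.5) = 0.1180
  Offered load a = λ/μ = cρ = 5.9/12.5 = 0.4720
  P₀ = [ Σₙ₌₀^3 aⁿ/n! + a^4/(4!(1-ρ)) ]⁻¹
  Σ = a^0/0! + a^1/1! + a^2/2! + a^3/3! = 1.0000 + 0.4720 + 0.1114 + 0.01753 = 1.6009
  a^4/(4!(1-ρ)) = 0.04963/(24 × 0.8820) = 0.002345
  P₀ = 1/(1.6009 + 0.002345) = 0.6237
  Lq = P₀·a^4·ρ / (4!(1-ρ)²) = 0.62373 × 0.049633 × 0.11800 / (24 × 0.77792) = 0.0001957
  Wq_B = Lq/λ = 0.00019566/5.9 = 0.00003316
  W_B = Wq_B + 1/μ = 0.00003316 + 0.08000 = 0.08003

Since W_A = 0.05236 < W_B = 0.08003, Option A (single fast server) has the shorter time in system.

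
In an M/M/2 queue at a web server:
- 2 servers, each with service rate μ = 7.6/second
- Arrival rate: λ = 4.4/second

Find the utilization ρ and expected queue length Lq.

Traffic intensity: ρ = λ/(cμ) = 4.4/(2×7.6) = 0.2895
Since ρ = 0.2895 < 1, system is stable.
Offered load a = λ/μ = cρ = 4.4/7.6 = 0.5789
P₀ = [ Σₙ₌₀^1 aⁿ/n! + a^2/(2!(1-ρ)) ]⁻¹
Σ = a^0/0! + a^1/1! = 1.0000 + 0.5789 = 1.5789
a^2/(2!(1-ρ)) = 0.3352/(2 × 0.7105) = 0.2359
P₀ = 1/(1.5789 + 0.2359) = 0.5510
Lq = P₀·a^2·ρ / (2!(1-ρ)²) = 0.55102 × 0.33518 × 0.28947 / (2 × 0.50485) = 0.05295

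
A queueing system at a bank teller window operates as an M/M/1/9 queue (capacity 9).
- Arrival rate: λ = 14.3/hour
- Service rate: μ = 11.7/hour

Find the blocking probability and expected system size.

ρ = λ/μ = 14.3/11.7 = 1.22222
P₀ = (1-ρ)/(1-ρ^(K+1)) = (1-1.22222)/(1-1.22222^10) = -0.2222/-6.4386 = 0.03451
P_K = P₀×ρ^K = 0.034513 × 1.22222^9 = 0.034513 × 6.0862 = 0.2101
Blocking probability P_9 = 0.2101 (21.01%)
L = ρ[1 - (K+1)ρ^K + Kρ^(K+1)] / [(1-ρ)(1-ρ^(K+1))]
L = 1.22222 × (1 - 10×6.08618 + 9×7.43865) / ((1 - 1.22222) × (1 - 7.43865)) = 6.0531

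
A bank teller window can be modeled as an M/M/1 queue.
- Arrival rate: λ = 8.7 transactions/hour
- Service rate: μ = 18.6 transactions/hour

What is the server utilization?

Server utilization: ρ = λ/μ
ρ = 8.7/18.6 = 0.4677
The server is busy 46.77% of the time.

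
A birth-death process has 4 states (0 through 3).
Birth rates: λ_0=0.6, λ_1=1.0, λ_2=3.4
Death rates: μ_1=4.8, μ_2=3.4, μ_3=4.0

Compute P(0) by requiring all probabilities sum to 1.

Ratios P(n)/P(0) = (λ₀···λₙ₋₁)/(μ₁···μₙ):
P(1)/P(0) = (0.6)/(4.8) = 0.1250
P(2)/P(0) = (0.6×1.0)/(4.8×3.4) = 0.03676
P(3)/P(0) = (0.6×1.0×3.4)/(4.8×3.4×4.0) = 0.03125

Normalization: ∑ P(n) = 1
P(0) × (1.0000 + 0.1250 + 0.03676 + 0.03125) = 1
P(0) × 1.1930 = 1
P(0) = 1/1.1930 = 0.8382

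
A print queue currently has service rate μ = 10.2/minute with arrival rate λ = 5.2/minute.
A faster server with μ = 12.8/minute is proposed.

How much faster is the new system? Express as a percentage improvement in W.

System 1: ρ₁ = 5.2/10.2 = 0.5098, W₁ = 1/(10.2-5.2) = 0.20000
System 2: ρ₂ = 5.2/12.8 = 0.4062, W₂ = 1/(12.8-5.2) = 0.13158
Improvement: (W₁-W₂)/W₁ = (0.20000-0.13158)/0.20000 = 34.21%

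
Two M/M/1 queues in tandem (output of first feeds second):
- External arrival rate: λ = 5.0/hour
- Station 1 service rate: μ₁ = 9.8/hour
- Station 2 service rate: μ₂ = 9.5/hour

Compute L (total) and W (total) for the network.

By Jackson's theorem, each station behaves as independent M/M/1.
Station 1: ρ₁ = 5.0/9.8 = 0.5102, L₁ = ρ₁/(1-ρ₁) = λ/(μ₁-λ) = 5.0/4.80 = 1.0417
Station 2: ρ₂ = 5.0/9.5 = 0.5263, L₂ = ρ₂/(1-ρ₂) = λ/(μ₂-λ) = 5.0/4.50 = 1.1111
Total: L = L₁ + L₂ = 1.0417 + 1.1111 = 2.1528
W = L/λ = 2.1528/5.0 = 0.4306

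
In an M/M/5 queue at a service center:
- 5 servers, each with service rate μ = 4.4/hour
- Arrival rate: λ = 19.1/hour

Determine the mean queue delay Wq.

Traffic intensity: ρ = λ/(cμ) = 19.1/(5×4.4) = 0.8682
Since ρ = 0.8682 < 1, system is stable.
Offered load a = λ/μ = cρ = 19.1/4.4 = 4.3409
P₀ = [ Σₙ₌₀^4 aⁿ/n! + a^5/(5!(1-ρ)) ]⁻¹
Σ = a^0/0! + a^1/1! + a^2/2! + a^3/3! + a^4/4! = 1.0000 + 4.3409 + 9.4217 + 13.6330 + 14.7949 = 43.1905
a^5/(5!(1-ρ)) = 1541.3578/(120 × 0.13181818) = 97.4422
P₀ = 1/(43.1905 + 97.4422) = 0.007111
Lq = P₀·a^5·ρ / (5!(1-ρ)²) = 0.0071107 × 1541.3578 × 0.86818 / (120 × 0.017376) = 4.5635
Wq = Lq/λ = 4.5635/19.1 = 0.2389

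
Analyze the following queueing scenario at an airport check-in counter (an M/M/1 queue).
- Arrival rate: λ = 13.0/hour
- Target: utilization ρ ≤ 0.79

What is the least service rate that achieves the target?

ρ = λ/μ, so μ = λ/ρ
μ ≥ 13.0/0.79 = 16.4557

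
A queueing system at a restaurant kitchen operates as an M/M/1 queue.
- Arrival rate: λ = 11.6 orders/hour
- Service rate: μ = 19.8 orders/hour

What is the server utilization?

Server utilization: ρ = λ/μ
ρ = 11.6/19.8 = 0.5859
The server is busy 58.59% of the time.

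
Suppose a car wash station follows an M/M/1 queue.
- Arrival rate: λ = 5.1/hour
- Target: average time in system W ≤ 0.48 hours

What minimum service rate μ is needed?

For M/M/1: W = 1/(μ-λ)
Need W ≤ 0.48, so 1/(μ-λ) ≤ 0.48
μ - λ ≥ 1/0.48 = 2.0833
μ ≥ 5.1 + 2.0833 = 7.1833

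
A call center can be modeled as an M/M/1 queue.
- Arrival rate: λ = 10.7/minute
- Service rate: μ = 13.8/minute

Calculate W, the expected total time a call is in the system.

First, compute utilization: ρ = λ/μ = 10.7/13.8 = 0.7754
For M/M/1: W = 1/(μ-λ)
W = 1/(13.8-10.7) = 1/3.10
W = 0.3226 minutes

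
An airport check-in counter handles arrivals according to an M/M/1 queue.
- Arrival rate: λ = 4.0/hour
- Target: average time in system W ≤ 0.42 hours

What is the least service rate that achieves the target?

For M/M/1: W = 1/(μ-λ)
Need W ≤ 0.42, so 1/(μ-λ) ≤ 0.42
μ - λ ≥ 1/0.42 = 2.3810
μ ≥ 4.0 + 2.3810 = 6.3810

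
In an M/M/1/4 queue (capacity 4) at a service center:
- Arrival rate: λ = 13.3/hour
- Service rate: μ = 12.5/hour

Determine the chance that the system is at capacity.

ρ = λ/μ = 13.3/12.5 = 1.0640
P₀ = (1-ρ)/(1-ρ^(K+1)) = (1-1.0640)/(1-1.0640^5) = -0.06400/-0.3637 = 0.1760
P_K = P₀×ρ^K = 0.1760 × 1.0640^4 = 0.1760 × 1.2816 = 0.2256
Blocking probability = 22.56%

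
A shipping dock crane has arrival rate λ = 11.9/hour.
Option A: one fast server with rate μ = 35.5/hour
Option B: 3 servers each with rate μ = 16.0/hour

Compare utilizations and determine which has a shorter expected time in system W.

Option A: single server μ = 35.5 (M/M/1)
  ρ_A = 11.9/35.5 = 0.3352
  W_A = 1/(μ-λ) = 1/(35.5-11.9) = 1/23.60 = 0.04237

Option B: 3 servers μ = 16.0 (M/M/3)
  ρ_B = λ/(cμ) = 11.9/(3×16.0) = 0.2479
  Offered load a = λ/μ = cρ = 11.9/16.0 = 0.7438
  P₀ = [ Σₙ₌₀^2 aⁿ/n! + a^3/(3!(1-ρ)) ]⁻¹
  Σ = a^0/0! + a^1/1! + a^2/2! = 1.0000 + 0.74375 + 0.27658 = 2.0203
  a^3/(3!(1-ρ)) = 0.4114/(6 × 0.7521) = 0.09117
  P₀ = 1/(2.0203 + 0.09117) = 0.4736
  Lq = P₀·a^3·ρ / (3!(1-ρ)²) = 0.4736 × 0.4114 × 0.2479 / (6 × 0.5656) = 0.01423
  Wq_B = Lq/λ = 0.01423/11.9 = 0.001196
  W_B = Wq_B + 1/μ = 0.001196 + 0.06250 = 0.06370

Since W_A = 0.04237 < W_B = 0.06370, Option A (single fast server) has the shorter time in system.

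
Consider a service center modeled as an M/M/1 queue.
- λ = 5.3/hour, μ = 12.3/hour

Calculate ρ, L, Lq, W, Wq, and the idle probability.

Step 1: ρ = λ/μ = 5.3/12.3 = 0.4309
Step 2: L = λ/(μ-λ) = 5.3/7.00 = 0.7571
Step 3: Lq = λ²/(μ(μ-λ)) = 28.09/(12.3×7.00) = 0.3262
Step 4: W = 1/(μ-λ) = 1/7.00 = 0.142857
Step 5: Wq = λ/(μ(μ-λ)) = 5.3/(12.3×7.00) = 0.06156
Step 6: P(0) = 1-ρ = 0.5691
Verify: L = λW = 5.3×0.142857 = 0.7571 ✔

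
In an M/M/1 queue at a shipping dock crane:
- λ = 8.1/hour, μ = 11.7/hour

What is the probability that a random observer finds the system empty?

ρ = λ/μ = 8.1/11.7 = 0.6923
P(0) = 1 - ρ = 1 - 0.6923 = 0.3077
The server is idle 30.77% of the time.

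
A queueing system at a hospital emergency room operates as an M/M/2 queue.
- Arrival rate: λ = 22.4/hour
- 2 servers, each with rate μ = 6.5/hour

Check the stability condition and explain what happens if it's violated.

Stability requires ρ = λ/(cμ) < 1
ρ = 22.4/(2 × 6.5) = 22.4/13.00 = 1.7231
Since 1.7231 ≥ 1, the system is UNSTABLE.
Need c > λ/μ = 22.4/6.5 = 3.45.
Minimum servers needed: c = 4.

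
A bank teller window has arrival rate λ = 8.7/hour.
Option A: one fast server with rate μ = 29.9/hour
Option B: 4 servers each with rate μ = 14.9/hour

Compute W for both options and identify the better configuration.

Option A: single server μ = 29.9 (M/M/1)
  ρ_A = 8.7/29.9 = 0.2910
  W_A = 1/(μ-λ) = 1/(29.9-8.7) = 1/21.20 = 0.04717

Option B: 4 servers μ = 14.9 (M/M/4)
  ρ_B = λ/(cμ) = 8.7/(4×14.9) = 0.1460
  Offered load a = λ/μ = cρ = 8.7/14.9 = 0.5839
  P₀ = [ Σₙ₌₀^3 aⁿ/n! + a^4/(4!(1-ρ)) ]⁻¹
  Σ = a^0/0! + a^1/1! + a^2/2! + a^3/3! = 1.0000 + 0.58389 + 0.17047 + 0.033178 = 1.7875
  a^4/(4!(1-ρ)) = 0.11623/(24 × 0.85403) = 0.005671
  P₀ = 1/(1.7875 + 0.005671) = 0.5577
  Lq = P₀·a^4·ρ / (4!(1-ρ)²) = 0.5577 × 0.1162 × 0.1460 / (24 × 0.7294) = 0.0005405
  Wq_B = Lq/λ = 0.00054053/8.7 = 0.000062130
  W_B = Wq_B + 1/μ = 0.000062130 + 0.067114 = 0.06718

Since W_A = 0.04717 < W_B = 0.06718, Option A (single fast server) has the shorter time in system.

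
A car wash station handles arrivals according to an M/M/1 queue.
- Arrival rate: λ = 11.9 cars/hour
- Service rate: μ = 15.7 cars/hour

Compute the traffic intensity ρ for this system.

Server utilization: ρ = λ/μ
ρ = 11.9/15.7 = 0.7580
The server is busy 75.80% of the time.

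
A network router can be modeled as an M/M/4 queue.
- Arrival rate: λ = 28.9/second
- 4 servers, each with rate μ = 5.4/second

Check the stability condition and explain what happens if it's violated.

Stability requires ρ = λ/(cμ) < 1
ρ = 28.9/(4 × 5.4) = 28.9/21.60 = 1.3380
Since 1.3380 ≥ 1, the system is UNSTABLE.
Need c > λ/μ = 28.9/5.4 = 5.35.
Minimum servers needed: c = 6.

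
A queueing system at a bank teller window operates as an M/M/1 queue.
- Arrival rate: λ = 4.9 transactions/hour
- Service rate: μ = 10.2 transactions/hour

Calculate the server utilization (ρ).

Server utilization: ρ = λ/μ
ρ = 4.9/10.2 = 0.4804
The server is busy 48.04% of the time.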